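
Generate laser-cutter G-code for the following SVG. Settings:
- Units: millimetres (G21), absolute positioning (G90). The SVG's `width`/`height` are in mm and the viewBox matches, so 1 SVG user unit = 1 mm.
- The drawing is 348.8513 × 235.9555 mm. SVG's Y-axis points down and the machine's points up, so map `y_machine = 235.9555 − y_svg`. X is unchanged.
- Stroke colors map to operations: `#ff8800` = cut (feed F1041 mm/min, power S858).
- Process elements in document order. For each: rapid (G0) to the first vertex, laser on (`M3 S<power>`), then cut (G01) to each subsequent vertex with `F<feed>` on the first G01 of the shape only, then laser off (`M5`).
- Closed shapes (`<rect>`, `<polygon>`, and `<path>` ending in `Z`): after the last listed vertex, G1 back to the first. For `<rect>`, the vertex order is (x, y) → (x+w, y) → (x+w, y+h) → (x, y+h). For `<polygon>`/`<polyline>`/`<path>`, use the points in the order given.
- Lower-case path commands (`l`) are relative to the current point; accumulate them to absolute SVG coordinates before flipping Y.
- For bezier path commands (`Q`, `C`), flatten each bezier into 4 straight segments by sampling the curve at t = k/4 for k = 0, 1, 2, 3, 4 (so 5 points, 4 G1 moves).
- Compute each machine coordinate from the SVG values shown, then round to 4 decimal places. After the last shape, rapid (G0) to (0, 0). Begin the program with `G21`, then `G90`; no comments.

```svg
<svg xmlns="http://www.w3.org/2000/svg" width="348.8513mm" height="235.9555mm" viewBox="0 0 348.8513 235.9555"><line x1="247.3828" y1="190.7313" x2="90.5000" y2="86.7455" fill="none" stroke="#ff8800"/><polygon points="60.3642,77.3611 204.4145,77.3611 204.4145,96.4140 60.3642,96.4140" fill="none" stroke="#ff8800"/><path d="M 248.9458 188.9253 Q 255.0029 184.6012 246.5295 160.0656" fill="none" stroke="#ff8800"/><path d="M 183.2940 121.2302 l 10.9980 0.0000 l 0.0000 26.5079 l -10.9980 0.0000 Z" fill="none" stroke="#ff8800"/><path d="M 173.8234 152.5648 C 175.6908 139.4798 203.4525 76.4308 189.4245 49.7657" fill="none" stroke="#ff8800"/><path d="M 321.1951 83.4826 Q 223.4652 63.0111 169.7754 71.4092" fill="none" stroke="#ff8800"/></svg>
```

viewBox `0 0 348.8513 235.9555` with mm width/height → 1 unit = 1 mm. Flip: y_m = 235.9555 − y_svg.

**Shape 1** — `<line>` line segment, stroke `#ff8800` → cut (S858, F1041). Machine vertices: (247.3828,45.2242) → (90.5000,149.2100). Open path.

**Shape 2** — `<polygon>` rectangle, stroke `#ff8800` → cut (S858, F1041). Machine vertices: (60.3642,158.5944) → (204.4145,158.5944) → (204.4145,139.5415) → (60.3642,139.5415) → (60.3642,158.5944). Closed: final G1 returns to the first vertex.

**Shape 3** — `<path>` quadratic bezier, stroke `#ff8800` → cut (S858, F1041). Control points (SVG): P0=(248.9458,188.9253), P1=(255.0029,184.6012), P2=(246.5295,160.0656); sampled at t=k/4. Machine vertices: (248.9458,47.0302) → (251.0662,50.4555) → (251.3703,56.4072) → (249.8580,64.8853) → (246.5295,75.8899). Open path.

**Shape 4** — `<path>` rectangle, stroke `#ff8800` → cut (S858, F1041). Machine vertices: (183.2940,114.7253) → (194.2920,114.7253) → (194.2920,88.2174) → (183.2940,88.2174) → (183.2940,114.7253). Closed: final G1 returns to the first vertex.

**Shape 5** — `<path>` cubic bezier, stroke `#ff8800` → cut (S858, F1041). Control points (SVG): P0=(173.8234,152.5648), P1=(175.6908,139.4798), P2=(203.4525,76.4308), P3=(189.4245,49.7657); sampled at t=k/4. Machine vertices: (173.8234,83.3907) → (179.0216,101.2235) → (187.5847,129.6977) → (193.1675,160.7182) → (189.4245,186.1898). Open path.

**Shape 6** — `<path>` quadratic bezier, stroke `#ff8800` → cut (S858, F1041). Control points (SVG): P0=(321.1951,83.4826), P1=(223.4652,63.0111), P2=(169.7754,71.4092); sampled at t=k/4. Machine vertices: (321.1951,152.4729) → (275.0827,160.9043) → (234.4752,165.7270) → (199.3728,166.9410) → (169.7754,164.5463). Open path.

G21
G90
G0 X247.3828 Y45.2242
M3 S858
G01 X90.5000 Y149.2100 F1041
M5
G0 X60.3642 Y158.5944
M3 S858
G01 X204.4145 Y158.5944 F1041
G01 X204.4145 Y139.5415
G01 X60.3642 Y139.5415
G01 X60.3642 Y158.5944
M5
G0 X248.9458 Y47.0302
M3 S858
G01 X251.0662 Y50.4555 F1041
G01 X251.3703 Y56.4072
G01 X249.8580 Y64.8853
G01 X246.5295 Y75.8899
M5
G0 X183.2940 Y114.7253
M3 S858
G01 X194.2920 Y114.7253 F1041
G01 X194.2920 Y88.2174
G01 X183.2940 Y88.2174
G01 X183.2940 Y114.7253
M5
G0 X173.8234 Y83.3907
M3 S858
G01 X179.0216 Y101.2235 F1041
G01 X187.5847 Y129.6977
G01 X193.1675 Y160.7182
G01 X189.4245 Y186.1898
M5
G0 X321.1951 Y152.4729
M3 S858
G01 X275.0827 Y160.9043 F1041
G01 X234.4752 Y165.7270
G01 X199.3728 Y166.9410
G01 X169.7754 Y164.5463
M5
G0 X0.0000 Y0.0000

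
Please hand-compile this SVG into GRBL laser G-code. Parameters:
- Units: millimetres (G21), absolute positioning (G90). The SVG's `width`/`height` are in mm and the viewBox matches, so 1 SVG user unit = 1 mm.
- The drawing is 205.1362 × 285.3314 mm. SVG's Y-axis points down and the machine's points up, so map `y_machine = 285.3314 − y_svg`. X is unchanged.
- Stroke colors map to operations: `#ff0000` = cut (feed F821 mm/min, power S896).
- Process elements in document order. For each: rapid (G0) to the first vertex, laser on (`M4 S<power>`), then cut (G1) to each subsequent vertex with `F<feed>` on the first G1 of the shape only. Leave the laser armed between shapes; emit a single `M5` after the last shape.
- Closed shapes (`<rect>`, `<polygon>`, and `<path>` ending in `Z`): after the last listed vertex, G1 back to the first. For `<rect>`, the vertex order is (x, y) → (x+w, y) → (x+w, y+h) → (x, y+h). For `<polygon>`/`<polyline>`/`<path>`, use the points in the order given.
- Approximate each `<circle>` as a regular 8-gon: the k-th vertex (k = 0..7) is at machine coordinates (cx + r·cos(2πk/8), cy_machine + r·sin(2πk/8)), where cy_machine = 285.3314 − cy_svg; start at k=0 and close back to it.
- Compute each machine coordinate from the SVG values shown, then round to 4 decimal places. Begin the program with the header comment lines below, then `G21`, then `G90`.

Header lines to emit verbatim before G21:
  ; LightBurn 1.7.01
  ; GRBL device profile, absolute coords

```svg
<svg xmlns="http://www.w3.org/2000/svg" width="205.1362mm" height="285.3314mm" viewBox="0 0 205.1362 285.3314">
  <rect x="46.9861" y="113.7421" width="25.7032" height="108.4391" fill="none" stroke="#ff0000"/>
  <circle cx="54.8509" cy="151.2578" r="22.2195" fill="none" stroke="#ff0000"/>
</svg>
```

; LightBurn 1.7.01
; GRBL device profile, absolute coords
G21
G90
G0 X46.9861 Y171.5893
M4 S896
G1 X72.6893 Y171.5893 F821
G1 X72.6893 Y63.1502
G1 X46.9861 Y63.1502
G1 X46.9861 Y171.5893
G0 X77.0704 Y134.0736
M4 S896
G1 X70.5625 Y149.7852 F821
G1 X54.8509 Y156.2931
G1 X39.1393 Y149.7852
G1 X32.6314 Y134.0736
G1 X39.1393 Y118.3620
G1 X54.8509 Y111.8541
G1 X70.5625 Y118.3620
G1 X77.0704 Y134.0736
M5

Since the viewBox matches the mm dimensions, user units are millimetres directly. The only transform is the Y-flip y_m = 285.3314 − y_svg.

Shape 1 is a rectangle drawn with `<rect>`. Its stroke #ff0000 means cut at S896, F821. After flipping Y the toolpath is (46.9861,171.5893) → (72.6893,171.5893) → (72.6893,63.1502) → (46.9861,63.1502) → (46.9861,171.5893), returning to the start.

Shape 2 is a circle drawn with `<circle>`. Its stroke #ff0000 means cut at S896, F821. After flipping Y the toolpath is (77.0704,134.0736) → (70.5625,149.7852) → (54.8509,156.2931) → (39.1393,149.7852) → (32.6314,134.0736) → (39.1393,118.3620) → (54.8509,111.8541) → (70.5625,118.3620) → (77.0704,134.0736), returning to the start.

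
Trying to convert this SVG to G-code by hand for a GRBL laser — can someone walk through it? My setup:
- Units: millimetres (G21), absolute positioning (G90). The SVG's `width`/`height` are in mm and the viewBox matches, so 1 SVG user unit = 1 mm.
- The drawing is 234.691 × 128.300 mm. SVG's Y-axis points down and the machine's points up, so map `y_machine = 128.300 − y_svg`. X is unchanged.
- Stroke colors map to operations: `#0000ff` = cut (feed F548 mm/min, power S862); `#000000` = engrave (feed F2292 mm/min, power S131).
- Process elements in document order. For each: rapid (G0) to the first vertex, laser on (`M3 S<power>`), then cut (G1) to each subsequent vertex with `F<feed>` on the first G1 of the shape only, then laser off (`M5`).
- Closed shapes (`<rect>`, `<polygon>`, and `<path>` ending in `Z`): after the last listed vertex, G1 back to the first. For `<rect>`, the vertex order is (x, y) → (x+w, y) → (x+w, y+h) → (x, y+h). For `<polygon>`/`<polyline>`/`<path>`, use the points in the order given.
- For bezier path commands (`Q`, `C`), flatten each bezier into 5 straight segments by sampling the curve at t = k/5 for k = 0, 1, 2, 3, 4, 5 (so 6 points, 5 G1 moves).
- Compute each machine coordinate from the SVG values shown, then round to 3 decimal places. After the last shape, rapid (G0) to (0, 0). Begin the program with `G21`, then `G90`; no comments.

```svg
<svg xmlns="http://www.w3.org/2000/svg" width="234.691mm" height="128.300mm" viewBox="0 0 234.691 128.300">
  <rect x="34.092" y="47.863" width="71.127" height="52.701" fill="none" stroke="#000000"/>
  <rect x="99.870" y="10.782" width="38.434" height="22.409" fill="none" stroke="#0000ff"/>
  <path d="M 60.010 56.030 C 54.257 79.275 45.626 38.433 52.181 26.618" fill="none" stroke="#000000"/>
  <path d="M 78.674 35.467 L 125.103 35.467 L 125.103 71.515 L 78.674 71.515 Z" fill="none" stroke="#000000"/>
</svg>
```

G21
G90
G0 X34.092 Y80.437
M3 S131
G1 X105.219 Y80.437 F2292
G1 X105.219 Y27.736
G1 X34.092 Y27.736
G1 X34.092 Y80.437
M5
G0 X99.870 Y117.518
M3 S862
G1 X138.304 Y117.518 F548
G1 X138.304 Y95.109
G1 X99.870 Y95.109
G1 X99.870 Y117.518
M5
G0 X60.010 Y72.270
M3 S131
G1 X56.357 Y65.269 F2292
G1 X52.881 Y69.178
G1 X50.448 Y79.530
G1 X49.926 Y91.855
G1 X52.181 Y101.682
M5
G0 X78.674 Y92.833
M3 S131
G1 X125.103 Y92.833 F2292
G1 X125.103 Y56.785
G1 X78.674 Y56.785
G1 X78.674 Y92.833
M5
G0 X0.000 Y0.000

Since the viewBox matches the mm dimensions, user units are millimetres directly. The only transform is the Y-flip y_m = 128.300 − y_svg.

Shape 1 is a rectangle drawn with `<rect>`. Its stroke #000000 means engrave at S131, F2292. After flipping Y the toolpath is (34.092,80.437) → (105.219,80.437) → (105.219,27.736) → (34.092,27.736) → (34.092,80.437), returning to the start.

Shape 2 is a rectangle drawn with `<rect>`. Its stroke #0000ff means cut at S862, F548. After flipping Y the toolpath is (99.870,117.518) → (138.304,117.518) → (138.304,95.109) → (99.870,95.109) → (99.870,117.518), returning to the start.

Shape 3 is a cubic bezier drawn with `<path>`. Its stroke #000000 means engrave at S131, F2292. After flipping Y the toolpath is (60.010,72.270) → (56.357,65.269) → (52.881,69.178) → (50.448,79.530) → (49.926,91.855) → (52.181,101.682).

Shape 4 is a rectangle drawn with `<path>`. Its stroke #000000 means engrave at S131, F2292. After flipping Y the toolpath is (78.674,92.833) → (125.103,92.833) → (125.103,56.785) → (78.674,56.785) → (78.674,92.833), returning to the start.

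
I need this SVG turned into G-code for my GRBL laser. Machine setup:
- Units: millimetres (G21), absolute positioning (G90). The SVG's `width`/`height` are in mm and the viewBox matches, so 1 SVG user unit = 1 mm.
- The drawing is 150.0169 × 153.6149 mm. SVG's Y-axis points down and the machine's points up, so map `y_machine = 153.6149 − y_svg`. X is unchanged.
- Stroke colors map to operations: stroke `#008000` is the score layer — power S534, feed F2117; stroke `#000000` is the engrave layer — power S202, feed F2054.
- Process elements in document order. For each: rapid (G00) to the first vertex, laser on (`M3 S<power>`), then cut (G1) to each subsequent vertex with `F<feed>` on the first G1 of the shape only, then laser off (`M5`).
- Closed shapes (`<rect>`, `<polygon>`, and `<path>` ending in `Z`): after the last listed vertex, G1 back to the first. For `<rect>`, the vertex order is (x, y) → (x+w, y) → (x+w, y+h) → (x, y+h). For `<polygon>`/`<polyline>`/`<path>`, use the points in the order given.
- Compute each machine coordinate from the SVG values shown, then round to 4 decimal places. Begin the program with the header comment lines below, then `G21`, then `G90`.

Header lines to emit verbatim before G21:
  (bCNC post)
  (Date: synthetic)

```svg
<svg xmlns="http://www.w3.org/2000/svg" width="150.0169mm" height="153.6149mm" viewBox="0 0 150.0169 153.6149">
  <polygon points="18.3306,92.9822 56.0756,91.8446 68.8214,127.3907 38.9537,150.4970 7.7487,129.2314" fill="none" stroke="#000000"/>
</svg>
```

(bCNC post)
(Date: synthetic)
G21
G90
G00 X18.3306 Y60.6327
M3 S202
G1 X56.0756 Y61.7703 F2054
G1 X68.8214 Y26.2242
G1 X38.9537 Y3.1179
G1 X7.7487 Y24.3835
G1 X18.3306 Y60.6327
M5

1 u = 1 mm; y_m = 153.6149 − y.

[1] `<polygon>` regular polygon, #000000→engrave S202 F2054: (18.3306,60.6327) → (56.0756,61.7703) → (68.8214,26.2242) → (38.9537,3.1179) → (7.7487,24.3835) → (18.3306,60.6327) (closed)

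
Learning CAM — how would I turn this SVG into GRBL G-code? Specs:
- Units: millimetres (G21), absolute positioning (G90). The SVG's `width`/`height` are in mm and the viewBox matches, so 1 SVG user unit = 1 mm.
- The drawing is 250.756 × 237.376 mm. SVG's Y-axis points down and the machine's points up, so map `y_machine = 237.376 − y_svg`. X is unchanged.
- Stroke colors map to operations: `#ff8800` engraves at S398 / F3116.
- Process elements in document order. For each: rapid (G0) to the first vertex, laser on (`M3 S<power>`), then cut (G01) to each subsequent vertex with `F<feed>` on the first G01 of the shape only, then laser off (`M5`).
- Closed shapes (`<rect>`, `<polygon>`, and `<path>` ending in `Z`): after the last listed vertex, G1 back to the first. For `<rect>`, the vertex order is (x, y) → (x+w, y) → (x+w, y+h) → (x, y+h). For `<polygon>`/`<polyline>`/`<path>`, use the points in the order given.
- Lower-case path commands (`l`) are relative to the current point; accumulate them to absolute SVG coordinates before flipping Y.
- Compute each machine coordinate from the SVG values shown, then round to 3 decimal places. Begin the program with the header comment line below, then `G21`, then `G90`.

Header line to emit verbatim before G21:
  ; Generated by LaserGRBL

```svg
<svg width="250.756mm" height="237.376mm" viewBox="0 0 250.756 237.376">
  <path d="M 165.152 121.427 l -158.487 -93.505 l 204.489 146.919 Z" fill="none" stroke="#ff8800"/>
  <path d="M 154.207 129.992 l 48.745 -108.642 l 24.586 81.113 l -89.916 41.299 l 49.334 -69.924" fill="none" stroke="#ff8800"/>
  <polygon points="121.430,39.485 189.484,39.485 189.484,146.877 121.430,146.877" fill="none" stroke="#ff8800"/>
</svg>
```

; Generated by LaserGRBL
G21
G90
G0 X165.152 Y115.949
M3 S398
G01 X6.665 Y209.454 F3116
G01 X211.154 Y62.535
G01 X165.152 Y115.949
M5
G0 X154.207 Y107.384
M3 S398
G01 X202.952 Y216.026 F3116
G01 X227.538 Y134.913
G01 X137.622 Y93.614
G01 X186.956 Y163.538
M5
G0 X121.430 Y197.891
M3 S398
G01 X189.484 Y197.891 F3116
G01 X189.484 Y90.499
G01 X121.430 Y90.499
G01 X121.430 Y197.891
M5

Since the viewBox matches the mm dimensions, user units are millimetres directly. The only transform is the Y-flip y_m = 237.376 − y_svg.

Shape 1 is a closed polygon drawn with `<path>`. Its stroke #ff8800 means engrave at S398, F3116. After flipping Y the toolpath is (165.152,115.949) → (6.665,209.454) → (211.154,62.535) → (165.152,115.949), returning to the start.

Shape 2 is a open polyline drawn with `<path>`. Its stroke #ff8800 means engrave at S398, F3116. After flipping Y the toolpath is (154.207,107.384) → (202.952,216.026) → (227.538,134.913) → (137.622,93.614) → (186.956,163.538).

Shape 3 is a rectangle drawn with `<polygon>`. Its stroke #ff8800 means engrave at S398, F3116. After flipping Y the toolpath is (121.430,197.891) → (189.484,197.891) → (189.484,90.499) → (121.430,90.499) → (121.430,197.891), returning to the start.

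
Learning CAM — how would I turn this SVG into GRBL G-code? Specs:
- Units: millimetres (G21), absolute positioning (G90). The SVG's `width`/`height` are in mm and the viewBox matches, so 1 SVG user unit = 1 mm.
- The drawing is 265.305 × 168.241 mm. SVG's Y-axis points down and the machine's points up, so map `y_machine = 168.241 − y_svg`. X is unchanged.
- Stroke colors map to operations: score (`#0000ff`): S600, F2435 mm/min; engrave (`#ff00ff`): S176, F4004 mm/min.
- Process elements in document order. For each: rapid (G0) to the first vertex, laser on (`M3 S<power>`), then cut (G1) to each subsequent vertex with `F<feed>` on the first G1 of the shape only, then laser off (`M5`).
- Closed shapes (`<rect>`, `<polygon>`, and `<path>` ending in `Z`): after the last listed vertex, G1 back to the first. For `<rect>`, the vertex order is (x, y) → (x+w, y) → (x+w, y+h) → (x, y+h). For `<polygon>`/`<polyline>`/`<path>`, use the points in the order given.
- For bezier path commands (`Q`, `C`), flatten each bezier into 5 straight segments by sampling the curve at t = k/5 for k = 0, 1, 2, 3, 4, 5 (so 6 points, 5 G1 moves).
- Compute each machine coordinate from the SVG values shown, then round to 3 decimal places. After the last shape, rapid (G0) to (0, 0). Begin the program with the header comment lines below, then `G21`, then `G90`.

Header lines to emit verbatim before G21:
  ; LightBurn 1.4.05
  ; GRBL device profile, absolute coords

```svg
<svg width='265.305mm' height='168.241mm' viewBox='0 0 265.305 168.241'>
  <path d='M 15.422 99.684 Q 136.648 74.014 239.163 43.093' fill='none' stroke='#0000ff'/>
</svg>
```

Since the viewBox matches the mm dimensions, user units are millimetres directly. The only transform is the Y-flip y_m = 168.241 − y_svg.

Shape 1 is a quadratic bezier drawn with `<path>`. Its stroke #0000ff means score at S600, F2435. After flipping Y the toolpath is (15.422,68.557) → (63.164,79.035) → (109.409,89.933) → (154.157,101.251) → (197.409,112.990) → (239.163,125.148).

; LightBurn 1.4.05
; GRBL device profile, absolute coords
G21
G90
G0 X15.422 Y68.557
M3 S600
G1 X63.164 Y79.035 F2435
G1 X109.409 Y89.933
G1 X154.157 Y101.251
G1 X197.409 Y112.990
G1 X239.163 Y125.148
M5
G0 X0.000 Y0.000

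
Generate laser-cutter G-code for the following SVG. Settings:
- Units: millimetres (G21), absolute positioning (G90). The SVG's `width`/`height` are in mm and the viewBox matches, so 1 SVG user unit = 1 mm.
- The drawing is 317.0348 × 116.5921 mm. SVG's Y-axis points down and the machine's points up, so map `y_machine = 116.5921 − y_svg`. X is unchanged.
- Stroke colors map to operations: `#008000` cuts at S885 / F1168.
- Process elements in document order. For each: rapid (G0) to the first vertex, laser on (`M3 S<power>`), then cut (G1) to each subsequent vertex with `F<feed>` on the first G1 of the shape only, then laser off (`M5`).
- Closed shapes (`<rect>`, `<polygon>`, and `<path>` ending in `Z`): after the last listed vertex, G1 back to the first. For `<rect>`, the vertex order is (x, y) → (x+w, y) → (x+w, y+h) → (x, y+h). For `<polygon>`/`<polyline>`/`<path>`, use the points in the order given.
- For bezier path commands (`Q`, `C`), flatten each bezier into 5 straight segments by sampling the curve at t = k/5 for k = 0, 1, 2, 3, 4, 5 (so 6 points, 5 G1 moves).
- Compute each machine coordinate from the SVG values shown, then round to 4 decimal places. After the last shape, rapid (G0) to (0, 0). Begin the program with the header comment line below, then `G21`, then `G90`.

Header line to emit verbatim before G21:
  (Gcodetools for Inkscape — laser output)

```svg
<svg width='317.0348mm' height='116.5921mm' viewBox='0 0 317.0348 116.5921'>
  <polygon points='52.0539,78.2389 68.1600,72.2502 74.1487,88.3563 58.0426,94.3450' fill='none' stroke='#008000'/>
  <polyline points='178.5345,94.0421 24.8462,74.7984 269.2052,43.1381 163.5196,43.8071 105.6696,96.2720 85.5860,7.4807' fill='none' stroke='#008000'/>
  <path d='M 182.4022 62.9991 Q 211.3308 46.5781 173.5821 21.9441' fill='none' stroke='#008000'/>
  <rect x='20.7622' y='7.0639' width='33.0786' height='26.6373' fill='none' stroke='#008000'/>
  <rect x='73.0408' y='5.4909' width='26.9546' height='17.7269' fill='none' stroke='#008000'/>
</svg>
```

viewBox `0 0 317.0348 116.5921` with mm width/height → 1 unit = 1 mm. Flip: y_m = 116.5921 − y_svg.

**Shape 1** — `<polygon>` regular polygon, stroke `#008000` → cut (S885, F1168). Machine vertices: (52.0539,38.3532) → (68.1600,44.3419) → (74.1487,28.2358) → (58.0426,22.2471) → (52.0539,38.3532). Closed: final G1 returns to the first vertex.

**Shape 2** — `<polyline>` open polyline, stroke `#008000` → cut (S885, F1168). Machine vertices: (178.5345,22.5500) → (24.8462,41.7937) → (269.2052,73.4540) → (163.5196,72.7850) → (105.6696,20.3201) → (85.5860,109.1114). Open path.

**Shape 3** — `<path>` quadratic bezier, stroke `#008000` → cut (S885, F1168). Control points (SVG): P0=(182.4022,62.9991), P1=(211.3308,46.5781), P2=(173.5821,21.9441); sampled at t=k/5. Machine vertices: (182.4022,53.5930) → (191.3065,60.4899) → (194.8767,68.0439) → (193.1127,76.2549) → (186.0145,85.1229) → (173.5821,94.6480). Open path.

**Shape 4** — `<rect>` rectangle, stroke `#008000` → cut (S885, F1168). Machine vertices: (20.7622,109.5282) → (53.8408,109.5282) → (53.8408,82.8909) → (20.7622,82.8909) → (20.7622,109.5282). Closed: final G1 returns to the first vertex.

**Shape 5** — `<rect>` rectangle, stroke `#008000` → cut (S885, F1168). Machine vertices: (73.0408,111.1012) → (99.9954,111.1012) → (99.9954,93.3743) → (73.0408,93.3743) → (73.0408,111.1012). Closed: final G1 returns to the first vertex.

(Gcodetools for Inkscape — laser output)
G21
G90
G0 X52.0539 Y38.3532
M3 S885
G1 X68.1600 Y44.3419 F1168
G1 X74.1487 Y28.2358
G1 X58.0426 Y22.2471
G1 X52.0539 Y38.3532
M5
G0 X178.5345 Y22.5500
M3 S885
G1 X24.8462 Y41.7937 F1168
G1 X269.2052 Y73.4540
G1 X163.5196 Y72.7850
G1 X105.6696 Y20.3201
G1 X85.5860 Y109.1114
M5
G0 X182.4022 Y53.5930
M3 S885
G1 X191.3065 Y60.4899 F1168
G1 X194.8767 Y68.0439
G1 X193.1127 Y76.2549
G1 X186.0145 Y85.1229
G1 X173.5821 Y94.6480
M5
G0 X20.7622 Y109.5282
M3 S885
G1 X53.8408 Y109.5282 F1168
G1 X53.8408 Y82.8909
G1 X20.7622 Y82.8909
G1 X20.7622 Y109.5282
M5
G0 X73.0408 Y111.1012
M3 S885
G1 X99.9954 Y111.1012 F1168
G1 X99.9954 Y93.3743
G1 X73.0408 Y93.3743
G1 X73.0408 Y111.1012
M5
G0 X0.0000 Y0.0000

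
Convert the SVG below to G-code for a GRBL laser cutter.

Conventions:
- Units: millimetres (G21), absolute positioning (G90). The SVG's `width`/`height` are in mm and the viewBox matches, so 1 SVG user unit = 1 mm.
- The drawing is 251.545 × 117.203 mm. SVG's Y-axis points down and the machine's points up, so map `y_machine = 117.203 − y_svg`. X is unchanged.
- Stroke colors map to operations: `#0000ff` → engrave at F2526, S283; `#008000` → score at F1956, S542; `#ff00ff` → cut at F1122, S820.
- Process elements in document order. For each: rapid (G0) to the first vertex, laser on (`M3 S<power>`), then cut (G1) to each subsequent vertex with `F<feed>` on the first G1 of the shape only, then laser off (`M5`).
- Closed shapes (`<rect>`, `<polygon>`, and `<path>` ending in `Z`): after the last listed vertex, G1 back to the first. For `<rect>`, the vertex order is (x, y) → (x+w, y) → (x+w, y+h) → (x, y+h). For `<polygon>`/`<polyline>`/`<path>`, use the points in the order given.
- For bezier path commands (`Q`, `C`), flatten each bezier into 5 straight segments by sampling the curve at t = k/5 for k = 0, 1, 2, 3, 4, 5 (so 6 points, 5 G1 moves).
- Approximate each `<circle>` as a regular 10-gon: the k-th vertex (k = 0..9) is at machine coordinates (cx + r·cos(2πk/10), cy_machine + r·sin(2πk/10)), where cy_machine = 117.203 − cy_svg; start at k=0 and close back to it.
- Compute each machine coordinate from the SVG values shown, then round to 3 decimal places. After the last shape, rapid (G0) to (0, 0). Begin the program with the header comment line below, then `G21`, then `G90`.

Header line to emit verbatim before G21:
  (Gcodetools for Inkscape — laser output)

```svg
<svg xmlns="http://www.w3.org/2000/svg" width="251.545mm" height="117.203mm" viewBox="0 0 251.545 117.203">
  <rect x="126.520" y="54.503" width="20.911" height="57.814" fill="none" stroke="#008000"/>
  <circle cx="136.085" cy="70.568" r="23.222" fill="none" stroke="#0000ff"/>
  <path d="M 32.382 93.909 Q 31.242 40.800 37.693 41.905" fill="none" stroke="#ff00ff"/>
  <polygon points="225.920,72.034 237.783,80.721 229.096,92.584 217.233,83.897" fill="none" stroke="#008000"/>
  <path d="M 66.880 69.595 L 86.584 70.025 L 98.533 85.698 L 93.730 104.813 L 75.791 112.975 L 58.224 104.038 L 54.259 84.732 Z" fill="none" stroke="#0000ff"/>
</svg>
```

1 u = 1 mm; y_m = 117.203 − y.

[1] `<rect>` rectangle, #008000→score S542 F1956: (126.520,62.700) → (147.431,62.700) → (147.431,4.886) → (126.520,4.886) → (126.520,62.700) (closed)

[2] `<circle>` circle, #0000ff→engrave S283 F2526: (159.307,46.635) → (154.872,60.285) → (143.261,68.720) → (128.909,68.720) → (117.298,60.285) → (112.863,46.635) → (117.298,32.985) → (128.909,24.550) → (143.261,24.550) → (154.872,32.985) → (159.307,46.635) (closed)

[3] `<path>` quadratic bezier, #ff00ff→cut S820 F1122: (32.382,23.294) → (32.230,42.369) → (32.685,57.107) → (33.747,67.508) → (35.416,73.571) → (37.693,75.298)

[4] `<polygon>` regular polygon, #008000→score S542 F1956: (225.920,45.169) → (237.783,36.482) → (229.096,24.619) → (217.233,33.306) → (225.920,45.169) (closed)

[5] `<path>` regular polygon, #0000ff→engrave S283 F2526: (66.880,47.608) → (86.584,47.178) → (98.533,31.505) → (93.730,12.390) → (75.791,4.228) → (58.224,13.165) → (54.259,32.471) → (66.880,47.608) (closed)

(Gcodetools for Inkscape — laser output)
G21
G90
G0 X126.520 Y62.700
M3 S542
G1 X147.431 Y62.700 F1956
G1 X147.431 Y4.886
G1 X126.520 Y4.886
G1 X126.520 Y62.700
M5
G0 X159.307 Y46.635
M3 S283
G1 X154.872 Y60.285 F2526
G1 X143.261 Y68.720
G1 X128.909 Y68.720
G1 X117.298 Y60.285
G1 X112.863 Y46.635
G1 X117.298 Y32.985
G1 X128.909 Y24.550
G1 X143.261 Y24.550
G1 X154.872 Y32.985
G1 X159.307 Y46.635
M5
G0 X32.382 Y23.294
M3 S820
G1 X32.230 Y42.369 F1122
G1 X32.685 Y57.107
G1 X33.747 Y67.508
G1 X35.416 Y73.571
G1 X37.693 Y75.298
M5
G0 X225.920 Y45.169
M3 S542
G1 X237.783 Y36.482 F1956
G1 X229.096 Y24.619
G1 X217.233 Y33.306
G1 X225.920 Y45.169
M5
G0 X66.880 Y47.608
M3 S283
G1 X86.584 Y47.178 F2526
G1 X98.533 Y31.505
G1 X93.730 Y12.390
G1 X75.791 Y4.228
G1 X58.224 Y13.165
G1 X54.259 Y32.471
G1 X66.880 Y47.608
M5
G0 X0.000 Y0.000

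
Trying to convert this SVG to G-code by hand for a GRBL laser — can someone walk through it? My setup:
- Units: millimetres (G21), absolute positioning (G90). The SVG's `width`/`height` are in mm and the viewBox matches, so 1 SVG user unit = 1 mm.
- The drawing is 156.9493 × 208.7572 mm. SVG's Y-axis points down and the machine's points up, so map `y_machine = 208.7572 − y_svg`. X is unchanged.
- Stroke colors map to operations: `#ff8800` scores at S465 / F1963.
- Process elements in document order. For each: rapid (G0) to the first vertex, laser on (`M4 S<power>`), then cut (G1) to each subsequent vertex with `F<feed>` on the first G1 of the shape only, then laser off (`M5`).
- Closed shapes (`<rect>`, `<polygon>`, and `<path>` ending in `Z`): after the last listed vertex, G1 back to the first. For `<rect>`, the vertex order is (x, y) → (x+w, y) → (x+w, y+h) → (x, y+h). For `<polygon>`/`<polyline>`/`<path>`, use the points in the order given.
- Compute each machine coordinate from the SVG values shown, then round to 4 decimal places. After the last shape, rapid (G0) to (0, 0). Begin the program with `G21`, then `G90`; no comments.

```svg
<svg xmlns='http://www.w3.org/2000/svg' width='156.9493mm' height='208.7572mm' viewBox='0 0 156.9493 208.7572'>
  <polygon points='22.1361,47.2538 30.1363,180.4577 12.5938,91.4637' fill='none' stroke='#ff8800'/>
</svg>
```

Since the viewBox matches the mm dimensions, user units are millimetres directly. The only transform is the Y-flip y_m = 208.7572 − y_svg.

Shape 1 is a closed polygon drawn with `<polygon>`. Its stroke #ff8800 means score at S465, F1963. After flipping Y the toolpath is (22.1361,161.5034) → (30.1363,28.2995) → (12.5938,117.2935) → (22.1361,161.5034), returning to the start.

G21
G90
G0 X22.1361 Y161.5034
M4 S465
G1 X30.1363 Y28.2995 F1963
G1 X12.5938 Y117.2935
G1 X22.1361 Y161.5034
M5
G0 X0.0000 Y0.0000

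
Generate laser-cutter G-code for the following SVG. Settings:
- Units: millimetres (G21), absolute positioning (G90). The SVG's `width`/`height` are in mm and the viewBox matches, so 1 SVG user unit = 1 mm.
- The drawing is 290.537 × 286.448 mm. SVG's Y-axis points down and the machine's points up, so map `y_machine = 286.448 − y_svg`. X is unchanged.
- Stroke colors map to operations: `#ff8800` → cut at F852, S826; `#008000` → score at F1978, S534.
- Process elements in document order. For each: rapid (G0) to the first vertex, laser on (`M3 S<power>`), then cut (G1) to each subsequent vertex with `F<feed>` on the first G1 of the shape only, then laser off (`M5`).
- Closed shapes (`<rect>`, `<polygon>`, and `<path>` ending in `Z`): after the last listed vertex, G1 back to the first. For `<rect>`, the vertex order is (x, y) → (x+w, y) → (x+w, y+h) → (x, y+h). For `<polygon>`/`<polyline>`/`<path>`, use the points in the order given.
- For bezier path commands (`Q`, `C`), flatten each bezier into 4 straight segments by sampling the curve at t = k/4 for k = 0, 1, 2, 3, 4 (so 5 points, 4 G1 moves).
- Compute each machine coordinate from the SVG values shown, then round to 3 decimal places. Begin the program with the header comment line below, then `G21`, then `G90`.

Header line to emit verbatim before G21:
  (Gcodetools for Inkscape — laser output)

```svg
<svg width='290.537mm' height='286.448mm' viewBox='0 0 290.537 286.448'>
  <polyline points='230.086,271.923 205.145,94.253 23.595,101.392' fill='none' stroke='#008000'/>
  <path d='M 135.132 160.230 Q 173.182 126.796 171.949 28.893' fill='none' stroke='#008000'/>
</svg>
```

(Gcodetools for Inkscape — laser output)
G21
G90
G0 X230.086 Y14.525
M3 S534
G1 X205.145 Y192.195 F1978
G1 X23.595 Y185.056
M5
G0 X135.132 Y126.218
M3 S534
G1 X151.702 Y146.964 F1978
G1 X163.361 Y175.769
G1 X170.110 Y212.633
G1 X171.949 Y257.555
M5

Since the viewBox matches the mm dimensions, user units are millimetres directly. The only transform is the Y-flip y_m = 286.448 − y_svg.

Shape 1 is a open polyline drawn with `<polyline>`. Its stroke #008000 means score at S534, F1978. After flipping Y the toolpath is (230.086,14.525) → (205.145,192.195) → (23.595,185.056).

Shape 2 is a quadratic bezier drawn with `<path>`. Its stroke #008000 means score at S534, F1978. After flipping Y the toolpath is (135.132,126.218) → (151.702,146.964) → (163.361,175.769) → (170.110,212.633) → (171.949,257.555).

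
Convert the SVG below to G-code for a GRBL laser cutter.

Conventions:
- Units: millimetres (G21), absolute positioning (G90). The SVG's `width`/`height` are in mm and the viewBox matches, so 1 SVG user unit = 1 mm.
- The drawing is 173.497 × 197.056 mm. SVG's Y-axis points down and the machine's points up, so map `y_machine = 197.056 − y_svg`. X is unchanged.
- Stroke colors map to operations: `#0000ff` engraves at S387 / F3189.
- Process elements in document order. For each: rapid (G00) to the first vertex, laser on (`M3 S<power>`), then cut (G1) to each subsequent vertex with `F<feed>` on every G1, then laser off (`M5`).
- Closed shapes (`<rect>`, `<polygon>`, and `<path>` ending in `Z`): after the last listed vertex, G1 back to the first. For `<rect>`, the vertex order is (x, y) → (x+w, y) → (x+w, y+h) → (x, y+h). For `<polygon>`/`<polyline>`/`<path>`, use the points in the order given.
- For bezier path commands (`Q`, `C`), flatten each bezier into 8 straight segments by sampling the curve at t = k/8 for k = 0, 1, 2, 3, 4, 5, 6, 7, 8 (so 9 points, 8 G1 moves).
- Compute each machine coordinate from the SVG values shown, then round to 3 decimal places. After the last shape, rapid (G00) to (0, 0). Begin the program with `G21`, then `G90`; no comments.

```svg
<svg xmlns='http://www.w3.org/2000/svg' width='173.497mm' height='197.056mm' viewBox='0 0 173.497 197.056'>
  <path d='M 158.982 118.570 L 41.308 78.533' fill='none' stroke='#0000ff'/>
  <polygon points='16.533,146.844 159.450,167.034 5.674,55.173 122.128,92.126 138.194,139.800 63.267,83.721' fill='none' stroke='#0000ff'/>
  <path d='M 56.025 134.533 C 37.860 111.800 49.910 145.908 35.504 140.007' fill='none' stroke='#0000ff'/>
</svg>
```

G21
G90
G00 X158.982 Y78.486
M3 S387
G1 X41.308 Y118.523 F3189
M5
G00 X16.533 Y50.212
M3 S387
G1 X159.450 Y30.022 F3189
G1 X5.674 Y141.883 F3189
G1 X122.128 Y104.930 F3189
G1 X138.194 Y57.256 F3189
G1 X63.267 Y113.335 F3189
G1 X16.533 Y50.212 F3189
M5
G00 X56.025 Y62.523
M3 S387
G1 X50.519 Y68.573 F3189
G1 X47.181 Y70.428 F3189
G1 X45.348 Y69.225 F3189
G1 X44.355 Y66.098 F3189
G1 X43.538 Y62.182 F3189
G1 X42.233 Y58.612 F3189
G1 X39.777 Y56.522 F3189
G1 X35.504 Y57.049 F3189
M5
G00 X0.000 Y0.000

Since the viewBox matches the mm dimensions, user units are millimetres directly. The only transform is the Y-flip y_m = 197.056 − y_svg.

Shape 1 is a line segment drawn with `<path>`. Its stroke #0000ff means engrave at S387, F3189. After flipping Y the toolpath is (158.982,78.486) → (41.308,118.523).

Shape 2 is a closed polygon drawn with `<polygon>`. Its stroke #0000ff means engrave at S387, F3189. After flipping Y the toolpath is (16.533,50.212) → (159.450,30.022) → (5.674,141.883) → (122.128,104.930) → (138.194,57.256) → (63.267,113.335) → (16.533,50.212), returning to the start.

Shape 3 is a cubic bezier drawn with `<path>`. Its stroke #0000ff means engrave at S387, F3189. After flipping Y the toolpath is (56.025,62.523) → (50.519,68.573) → (47.181,70.428) → (45.348,69.225) → (44.355,66.098) → (43.538,62.182) → (42.233,58.612) → (39.777,56.522) → (35.504,57.049).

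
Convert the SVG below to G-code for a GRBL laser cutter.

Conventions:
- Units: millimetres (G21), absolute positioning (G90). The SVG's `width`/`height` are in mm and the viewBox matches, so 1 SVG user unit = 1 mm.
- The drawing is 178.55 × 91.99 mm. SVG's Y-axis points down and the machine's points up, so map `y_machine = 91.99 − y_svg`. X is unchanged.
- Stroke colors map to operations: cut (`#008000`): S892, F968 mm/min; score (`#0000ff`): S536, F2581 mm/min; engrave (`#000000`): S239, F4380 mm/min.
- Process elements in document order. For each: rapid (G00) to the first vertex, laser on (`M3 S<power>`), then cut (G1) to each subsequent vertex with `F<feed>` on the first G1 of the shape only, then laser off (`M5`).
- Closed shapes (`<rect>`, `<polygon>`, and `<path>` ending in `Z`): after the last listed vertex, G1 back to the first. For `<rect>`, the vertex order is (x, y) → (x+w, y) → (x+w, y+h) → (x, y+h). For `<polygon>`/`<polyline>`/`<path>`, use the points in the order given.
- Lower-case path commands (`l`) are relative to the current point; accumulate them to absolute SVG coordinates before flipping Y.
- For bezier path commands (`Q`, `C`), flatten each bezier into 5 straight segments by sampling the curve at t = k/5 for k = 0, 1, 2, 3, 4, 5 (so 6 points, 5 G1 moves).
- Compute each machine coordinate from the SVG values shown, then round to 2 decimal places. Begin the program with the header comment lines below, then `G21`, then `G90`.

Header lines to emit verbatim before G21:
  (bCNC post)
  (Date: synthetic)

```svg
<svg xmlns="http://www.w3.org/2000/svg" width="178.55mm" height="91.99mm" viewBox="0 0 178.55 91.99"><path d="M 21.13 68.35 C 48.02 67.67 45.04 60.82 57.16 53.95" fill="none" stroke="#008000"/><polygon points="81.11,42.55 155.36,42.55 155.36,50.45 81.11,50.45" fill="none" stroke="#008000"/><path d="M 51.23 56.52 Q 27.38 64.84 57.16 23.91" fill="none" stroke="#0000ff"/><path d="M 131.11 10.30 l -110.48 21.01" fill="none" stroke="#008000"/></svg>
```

(bCNC post)
(Date: synthetic)
G21
G90
G00 X21.13 Y23.64
M3 S892
G1 X34.04 Y24.74 F968
G1 X41.94 Y27.02
G1 X46.99 Y30.20
G1 X51.34 Y33.97
G1 X57.16 Y38.04
M5
G00 X81.11 Y49.44
M3 S892
G1 X155.36 Y49.44 F968
G1 X155.36 Y41.54
G1 X81.11 Y41.54
G1 X81.11 Y49.44
M5
G00 X51.23 Y35.47
M3 S536
G1 X43.84 Y34.11 F2581
G1 X40.73 Y36.69
G1 X41.92 Y43.22
G1 X47.39 Y53.68
G1 X57.16 Y68.08
M5
G00 X131.11 Y81.69
M3 S892
G1 X20.63 Y60.68 F968
M5

viewBox `0 0 178.55 91.99` with mm width/height → 1 unit = 1 mm. Flip: y_m = 91.99 − y_svg.

**Shape 1** — `<path>` cubic bezier, stroke `#008000` → cut (S892, F968). Control points (SVG): P0=(21.13,68.35), P1=(48.02,67.67), P2=(45.04,60.82), P3=(57.16,53.95); sampled at t=k/5. Machine vertices: (21.13,23.64) → (34.04,24.74) → (41.94,27.02) → (46.99,30.20) → (51.34,33.97) → (57.16,38.04). Open path.

**Shape 2** — `<polygon>` rectangle, stroke `#008000` → cut (S892, F968). Machine vertices: (81.11,49.44) → (155.36,49.44) → (155.36,41.54) → (81.11,41.54) → (81.11,49.44). Closed: final G1 returns to the first vertex.

**Shape 3** — `<path>` quadratic bezier, stroke `#0000ff` → score (S536, F2581). Control points (SVG): P0=(51.23,56.52), P1=(27.38,64.84), P2=(57.16,23.91); sampled at t=k/5. Machine vertices: (51.23,35.47) → (43.84,34.11) → (40.73,36.69) → (41.92,43.22) → (47.39,53.68) → (57.16,68.08). Open path.

**Shape 4** — `<path>` line segment, stroke `#008000` → cut (S892, F968). Machine vertices: (131.11,81.69) → (20.63,60.68). Open path.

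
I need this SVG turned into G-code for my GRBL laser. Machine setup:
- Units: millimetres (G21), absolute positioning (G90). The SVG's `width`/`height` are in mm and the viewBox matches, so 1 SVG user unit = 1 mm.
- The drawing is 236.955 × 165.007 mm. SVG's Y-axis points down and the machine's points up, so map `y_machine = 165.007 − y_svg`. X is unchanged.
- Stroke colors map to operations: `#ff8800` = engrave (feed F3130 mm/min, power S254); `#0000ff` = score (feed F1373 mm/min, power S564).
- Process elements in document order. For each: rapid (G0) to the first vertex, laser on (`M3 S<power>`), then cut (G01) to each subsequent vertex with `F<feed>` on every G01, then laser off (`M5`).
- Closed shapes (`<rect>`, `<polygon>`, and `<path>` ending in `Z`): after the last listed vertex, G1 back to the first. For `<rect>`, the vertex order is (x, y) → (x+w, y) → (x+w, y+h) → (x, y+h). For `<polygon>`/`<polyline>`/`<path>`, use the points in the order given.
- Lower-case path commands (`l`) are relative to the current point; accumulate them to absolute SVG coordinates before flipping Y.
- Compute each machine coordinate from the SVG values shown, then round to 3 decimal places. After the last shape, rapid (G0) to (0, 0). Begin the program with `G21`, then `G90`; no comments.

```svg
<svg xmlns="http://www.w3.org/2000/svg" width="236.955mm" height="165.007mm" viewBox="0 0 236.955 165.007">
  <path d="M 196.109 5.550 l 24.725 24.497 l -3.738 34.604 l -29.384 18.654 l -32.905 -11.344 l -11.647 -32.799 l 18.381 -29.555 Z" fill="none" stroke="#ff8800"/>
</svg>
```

viewBox `0 0 236.955 165.007` with mm width/height → 1 unit = 1 mm. Flip: y_m = 165.007 − y_svg.

**Shape 1** — `<path>` regular polygon, stroke `#ff8800` → engrave (S254, F3130). Machine vertices: (196.109,159.457) → (220.834,134.960) → (217.096,100.356) → (187.712,81.702) → (154.807,93.046) → (143.160,125.845) → (161.541,155.400) → (196.109,159.457). Closed: final G1 returns to the first vertex.

G21
G90
G0 X196.109 Y159.457
M3 S254
G01 X220.834 Y134.960 F3130
G01 X217.096 Y100.356 F3130
G01 X187.712 Y81.702 F3130
G01 X154.807 Y93.046 F3130
G01 X143.160 Y125.845 F3130
G01 X161.541 Y155.400 F3130
G01 X196.109 Y159.457 F3130
M5
G0 X0.000 Y0.000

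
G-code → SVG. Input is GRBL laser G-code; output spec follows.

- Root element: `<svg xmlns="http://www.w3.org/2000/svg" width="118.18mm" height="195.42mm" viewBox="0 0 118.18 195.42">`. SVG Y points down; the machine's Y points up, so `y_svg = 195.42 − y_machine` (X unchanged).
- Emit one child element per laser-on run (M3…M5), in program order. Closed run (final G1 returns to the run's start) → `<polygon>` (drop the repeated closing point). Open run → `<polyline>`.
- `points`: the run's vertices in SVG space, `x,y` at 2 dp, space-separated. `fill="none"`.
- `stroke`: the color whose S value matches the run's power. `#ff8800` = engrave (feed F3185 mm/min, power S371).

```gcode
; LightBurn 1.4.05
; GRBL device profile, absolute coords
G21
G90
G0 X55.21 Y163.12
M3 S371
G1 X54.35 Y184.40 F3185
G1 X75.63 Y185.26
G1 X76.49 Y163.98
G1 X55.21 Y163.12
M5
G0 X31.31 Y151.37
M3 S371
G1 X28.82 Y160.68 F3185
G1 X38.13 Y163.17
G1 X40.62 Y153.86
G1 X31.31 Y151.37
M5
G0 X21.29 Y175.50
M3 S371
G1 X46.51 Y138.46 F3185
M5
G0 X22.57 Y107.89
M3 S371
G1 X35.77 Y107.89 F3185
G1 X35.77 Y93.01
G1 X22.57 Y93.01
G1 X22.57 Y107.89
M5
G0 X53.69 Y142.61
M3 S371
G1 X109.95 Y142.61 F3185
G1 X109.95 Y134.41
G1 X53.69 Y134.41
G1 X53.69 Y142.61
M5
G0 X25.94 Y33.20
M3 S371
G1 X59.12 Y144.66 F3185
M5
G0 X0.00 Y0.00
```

<svg xmlns="http://www.w3.org/2000/svg" width="118.18mm" height="195.42mm" viewBox="0 0 118.18 195.42">
  <polygon points="55.21,32.30 54.35,11.02 75.63,10.16 76.49,31.44" fill="none" stroke="#ff8800"/>
  <polygon points="31.31,44.05 28.82,34.74 38.13,32.25 40.62,41.56" fill="none" stroke="#ff8800"/>
  <polyline points="21.29,19.92 46.51,56.96" fill="none" stroke="#ff8800"/>
  <polygon points="22.57,87.53 35.77,87.53 35.77,102.41 22.57,102.41" fill="none" stroke="#ff8800"/>
  <polygon points="53.69,52.81 109.95,52.81 109.95,61.01 53.69,61.01" fill="none" stroke="#ff8800"/>
  <polyline points="25.94,162.22 59.12,50.76" fill="none" stroke="#ff8800"/>
</svg>

Machine Y-up, SVG Y-down with viewBox height 195.42, so y_svg = 195.42 − y_machine; X carries over. Every run uses S371, so all elements get stroke `#ff8800` (engrave).

Run 1: The run returns to its start, so emit a `<polygon>` with points (Y-flipped): 55.21,32.30 54.35,11.02 75.63,10.16 76.49,31.44.

Run 2: The run returns to its start, so emit a `<polygon>` with points (Y-flipped): 31.31,44.05 28.82,34.74 38.13,32.25 40.62,41.56.

Run 3: The run is open, so emit a `<polyline>` with points (Y-flipped): 21.29,19.92 46.51,56.96.

Run 4: The run returns to its start, so emit a `<polygon>` with points (Y-flipped): 22.57,87.53 35.77,87.53 35.77,102.41 22.57,102.41.

Run 5: The run returns to its start, so emit a `<polygon>` with points (Y-flipped): 53.69,52.81 109.95,52.81 109.95,61.01 53.69,61.01.

Run 6: The run is open, so emit a `<polyline>` with points (Y-flipped): 25.94,162.22 59.12,50.76.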